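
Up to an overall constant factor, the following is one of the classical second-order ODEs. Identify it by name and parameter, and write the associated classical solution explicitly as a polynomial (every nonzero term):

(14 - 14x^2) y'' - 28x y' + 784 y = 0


All three coefficients share the factor 14; dividing through by 14 gives  (1 - x^2) y'' - 2x y' + 56 y = 0.
This matches the Legendre equation (1 - x^2) y'' - 2x y' + n(n+1) y = 0 (note the -2x y' term) with n(n+1) = 56, so n = 7; the polynomial solution is P_7(x).
With y = sum_k a_k x^k, matching x^k gives (k+2)(k+1) a_{k+2} = [k(k+1) - n(n+1)] a_k = (k - 7)(k + 8) a_k. The right side vanishes at k = 7, so the series with the parity of 7 terminates at degree 7.
Standard normalization (P_n(1) = 1): leading coefficient (2n)!/(2^n (n!)^2) = 87178291200/(128*25401600) = 429/16, so a_7 = 429/16. Work downward with a_k = (k+1)(k+2) a_{k+2} / ((k - 7)(k + 8)):
  a_5 = (6)(7)(429/16) / ((5 - 7)(5 + 8)) = (9009/8)/(-26) = -693/16
  a_3 = (4)(5)(-693/16) / ((3 - 7)(3 + 8)) = (-3465/4)/(-44) = 315/16
  a_1 = (2)(3)(315/16) / ((1 - 7)(1 + 8)) = (945/8)/(-54) = -35/16
Hence P_7(x) = 429 x^7/16 - 693 x^5/16 + 315 x^3/16 - 35 x/16.

P_7(x); series = 429 x^7/16 - 693 x^5/16 + 315 x^3/16 - 35 x/16


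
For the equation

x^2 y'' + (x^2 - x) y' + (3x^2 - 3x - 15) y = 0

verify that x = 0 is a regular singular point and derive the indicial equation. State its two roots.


Divide by x^2 to reach normal form y'' + P_1(x) y' + P_2(x) y = 0 with P_1(x) = 1 - 1/x and P_2(x) = 3 - 3/x - 15/x^2.
x = 0 is a singular point because the y'-coefficient 1 - 1/x has a pole at x = 0 and the y-coefficient 3 - 3/x - 15/x^2 has a pole at x = 0.
It is a regular singular point because x P_1(x) = p(x) = x - 1 and x^2 P_2(x) = q(x) = 3x^2 - 3x - 15 are polynomials, hence analytic at x = 0.
p(0) = -1,  q(0) = -15.
Indicial equation: r(r-1) + p(0) r + q(0) = 0, i.e. r^2 + (p(0) - 1) r + q(0) = 0, i.e. r^2 - 2 r - 15 = 0.
Discriminant: (-2)^2 - 4(-15) = 64, so r = (2 ± 8)/2.
Solving: r_1 = 5, r_2 = -3.

indicial: r^2 - 2 r - 15 = 0; roots r_1 = 5, r_2 = -3


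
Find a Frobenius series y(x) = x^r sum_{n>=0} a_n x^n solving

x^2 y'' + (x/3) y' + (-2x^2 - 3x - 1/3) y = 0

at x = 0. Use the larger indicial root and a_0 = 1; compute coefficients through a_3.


Write in Frobenius form y'' + (p(x)/x) y' + (q(x)/x^2) y = 0:
  p(x) = 1/3,  q(x) = -2x^2 - 3x - 1/3.
Indicial equation: r(r-1) + (1/3) r + (-1/3) = 0 -> roots r_1 = 1, r_2 = -1/3.
Take r = r_1 = 1. Let y(x) = x^r sum_{n>=0} a_n x^n with a_0 = 1.
Substitute y = x^r sum a_n x^n and match x^{r+n}. The recurrence is
  D(n) a_n - 3 a_{n-1} - 2 a_{n-2} = 0,  where D(n) = (r+n)(r+n-1) + (1/3)(r+n) + (-1/3).
  a_n = [3 a_{n-1} + 2 a_{n-2}] / D(n).
Since the indicial polynomial factors as (r - r_1)(r - r_2), D(n) = (r_1 + n - r_1)(r_1 + n - r_2) = n(n + 4/3).
Evaluating step by step (a_0 = 1):
  n = 1: D(1) = 1(1 + 4/3) = 7/3; numerator = 3(1) = 3; a_1 = (3)/(7/3) = 9/7
  n = 2: D(2) = 2(2 + 4/3) = 20/3; numerator = 3(9/7) + 2(1) = 41/7; a_2 = (41/7)/(20/3) = 123/140
  n = 3: D(3) = 3(3 + 4/3) = 13; numerator = 3(123/140) + 2(9/7) = 729/140; a_3 = (729/140)/(13) = 729/1820

r = 1; a_0 = 1; a_1 = 9/7; a_2 = 123/140; a_3 = 729/1820


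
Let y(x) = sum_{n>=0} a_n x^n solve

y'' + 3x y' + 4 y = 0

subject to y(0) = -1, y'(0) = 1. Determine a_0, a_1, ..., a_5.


Ansatz: y(x) = sum_{n>=0} a_n x^n, so y'(x) = sum_{n>=1} n a_n x^(n-1) and y''(x) = sum_{n>=2} n(n-1) a_n x^(n-2).
Substitute into P(x) y'' + Q(x) y' + R(x) y = 0 with P(x) = 1, Q(x) = 3x, R(x) = 4, and match powers of x.
Initial conditions: a_0 = -1, a_1 = 1.
Setting the coefficient of each power of x to zero and solving order by order (substituting the coefficients already found):
  x^0: 2 a_2 + 4 a_0 = 0  ->  2 a_2 = -4 a_0 = 4  ->  a_2 = 2
  x^1: 6 a_3 + 7 a_1 = 0  ->  6 a_3 = -7 a_1 = -7  ->  a_3 = -7/6
  x^2: 12 a_4 + 10 a_2 = 0  ->  12 a_4 = -10 a_2 = -20  ->  a_4 = -5/3
  x^3: 20 a_5 + 13 a_3 = 0  ->  20 a_5 = -13 a_3 = 91/6  ->  a_5 = 91/120
Truncated series: y(x) = -1 + x + 2 x^2 - (7/6) x^3 - (5/3) x^4 + (91/120) x^5 + O(x^6).

a_0 = -1; a_1 = 1; a_2 = 2; a_3 = -7/6; a_4 = -5/3; a_5 = 91/120


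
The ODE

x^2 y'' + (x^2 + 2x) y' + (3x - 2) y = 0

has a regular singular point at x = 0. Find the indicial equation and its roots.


Divide by x^2 to reach normal form y'' + P_1(x) y' + P_2(x) y = 0 with P_1(x) = 1 + 2/x and P_2(x) = 3/x - 2/x^2.
x = 0 is a singular point because the y'-coefficient 1 + 2/x has a pole at x = 0 and the y-coefficient 3/x - 2/x^2 has a pole at x = 0.
It is a regular singular point because x P_1(x) = p(x) = x + 2 and x^2 P_2(x) = q(x) = 3x - 2 are polynomials, hence analytic at x = 0.
p(0) = 2,  q(0) = -2.
Indicial equation: r(r-1) + p(0) r + q(0) = 0, i.e. r^2 + (p(0) - 1) r + q(0) = 0, i.e. r^2 + 1 r - 2 = 0.
Discriminant: (1)^2 - 4(-2) = 9, so r = (-1 ± 3)/2.
Solving: r_1 = 1, r_2 = -2.

indicial: r^2 + 1 r - 2 = 0; roots r_1 = 1, r_2 = -2


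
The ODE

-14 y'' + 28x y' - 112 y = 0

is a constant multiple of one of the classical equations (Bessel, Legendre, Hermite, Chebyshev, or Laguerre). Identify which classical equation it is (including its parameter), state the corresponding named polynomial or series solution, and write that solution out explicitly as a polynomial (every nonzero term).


All three coefficients share the factor -14; dividing through by -14 gives  y'' - 2x y' + 8 y = 0.
This matches the Hermite equation y'' - 2x y' + 2n y = 0 with 2n = 8, so n = 4; the polynomial solution is H_4(x).
With y = sum_k a_k x^k, matching x^k gives (k+2)(k+1) a_{k+2} = 2(k - n) a_k = 2(k - 4) a_k. The right side vanishes at k = 4, so the series with the parity of 4 terminates at degree 4.
Standard normalization: leading coefficient of H_n is 2^n, so a_4 = 2^4 = 16. Work downward with a_k = (k+1)(k+2) a_{k+2} / (2(k - n)):
  a_2 = (3)(4)(16) / (2(2 - 4)) = 192/(-4) = -48
  a_0 = (1)(2)(-48) / (2(0 - 4)) = -96/(-8) = 12
Hence H_4(x) = 16 x^4 - 48 x^2 + 12.

H_4(x); series = 16 x^4 - 48 x^2 + 12


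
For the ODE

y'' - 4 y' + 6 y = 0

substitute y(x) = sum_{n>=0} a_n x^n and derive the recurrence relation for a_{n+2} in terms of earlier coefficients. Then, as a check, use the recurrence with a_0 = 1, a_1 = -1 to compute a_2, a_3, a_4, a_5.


Substitute y = sum_n a_n x^n.
y''(x) has coefficient (n+2)(n+1) a_{n+2} at x^n;
-4 y'(x) has coefficient -4 (n+1) a_{n+1} at x^n;
6 y(x) has coefficient 6 a_n at x^n.
Matching x^n: (n+2)(n+1) a_{n+2} - 4 (n+1) a_{n+1} + 6 a_n = 0.
Thus a_{n+2} = [4 (n+1) a_{n+1} - 6 a_n] / ((n+1)(n+2)).

Check with a_0 = 1, a_1 = -1 (apply the recurrence for n = 0, 1, 2, 3): a_0 = 1, a_1 = -1, a_2 = -5, a_3 = -17/3, a_4 = -19/6, a_5 = -5/6.

a_(n+2) = [4 (n+1) a_(n+1) - 6 a_n] / ((n+1)(n+2)); check: a_0 = 1, a_1 = -1, a_2 = -5, a_3 = -17/3, a_4 = -19/6, a_5 = -5/6


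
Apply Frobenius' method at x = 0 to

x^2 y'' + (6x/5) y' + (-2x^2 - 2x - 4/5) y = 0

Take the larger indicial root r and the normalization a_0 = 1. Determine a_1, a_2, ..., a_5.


Write in Frobenius form y'' + (p(x)/x) y' + (q(x)/x^2) y = 0:
  p(x) = 6/5,  q(x) = -2x^2 - 2x - 4/5.
Indicial equation: r(r-1) + (6/5) r + (-4/5) = 0 -> roots r_1 = 4/5, r_2 = -1.
Take r = r_1 = 4/5. Let y(x) = x^r sum_{n>=0} a_n x^n with a_0 = 1.
Substitute y = x^r sum a_n x^n and match x^{r+n}. The recurrence is
  D(n) a_n - 2 a_{n-1} - 2 a_{n-2} = 0,  where D(n) = (r+n)(r+n-1) + (6/5)(r+n) + (-4/5).
  a_n = [2 a_{n-1} + 2 a_{n-2}] / D(n).
Since the indicial polynomial factors as (r - r_1)(r - r_2), D(n) = (r_1 + n - r_1)(r_1 + n - r_2) = n(n + 9/5).
Evaluating step by step (a_0 = 1):
  n = 1: D(1) = 1(1 + 9/5) = 14/5; numerator = 2(1) = 2; a_1 = (2)/(14/5) = 5/7
  n = 2: D(2) = 2(2 + 9/5) = 38/5; numerator = 2(5/7) + 2(1) = 24/7; a_2 = (24/7)/(38/5) = 60/133
  n = 3: D(3) = 3(3 + 9/5) = 72/5; numerator = 2(60/133) + 2(5/7) = 310/133; a_3 = (310/133)/(72/5) = 775/4788
  n = 4: D(4) = 4(4 + 9/5) = 116/5; numerator = 2(775/4788) + 2(60/133) = 2935/2394; a_4 = (2935/2394)/(116/5) = 14675/277704
  n = 5: D(5) = 5(5 + 9/5) = 34; numerator = 2(14675/277704) + 2(775/4788) = 6625/15428; a_5 = (6625/15428)/(34) = 6625/524552

r = 4/5; a_0 = 1; a_1 = 5/7; a_2 = 60/133; a_3 = 775/4788; a_4 = 14675/277704; a_5 = 6625/524552


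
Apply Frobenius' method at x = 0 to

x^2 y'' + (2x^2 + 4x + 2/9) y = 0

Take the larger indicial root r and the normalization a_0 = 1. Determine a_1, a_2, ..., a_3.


Write in Frobenius form y'' + (p(x)/x) y' + (q(x)/x^2) y = 0:
  p(x) = 0,  q(x) = 2x^2 + 4x + 2/9.
Indicial equation: r(r-1) + (0) r + (2/9) = 0 -> roots r_1 = 2/3, r_2 = 1/3.
Take r = r_1 = 2/3. Let y(x) = x^r sum_{n>=0} a_n x^n with a_0 = 1.
Substitute y = x^r sum a_n x^n and match x^{r+n}. The recurrence is
  D(n) a_n + 4 a_{n-1} + 2 a_{n-2} = 0,  where D(n) = (r+n)(r+n-1) + (0)(r+n) + (2/9).
  a_n = [-4 a_{n-1} - 2 a_{n-2}] / D(n).
Since the indicial polynomial factors as (r - r_1)(r - r_2), D(n) = (r_1 + n - r_1)(r_1 + n - r_2) = n(n + 1/3).
Evaluating step by step (a_0 = 1):
  n = 1: D(1) = 1(1 + 1/3) = 4/3; numerator = -4(1) = -4; a_1 = (-4)/(4/3) = -3
  n = 2: D(2) = 2(2 + 1/3) = 14/3; numerator = -4(-3) - 2(1) = 10; a_2 = (10)/(14/3) = 15/7
  n = 3: D(3) = 3(3 + 1/3) = 10; numerator = -4(15/7) - 2(-3) = -18/7; a_3 = (-18/7)/(10) = -9/35

r = 2/3; a_0 = 1; a_1 = -3; a_2 = 15/7; a_3 = -9/35


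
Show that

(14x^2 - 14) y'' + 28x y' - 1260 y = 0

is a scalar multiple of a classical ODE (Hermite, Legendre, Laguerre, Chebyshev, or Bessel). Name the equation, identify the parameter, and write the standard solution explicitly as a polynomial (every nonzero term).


All three coefficients share the factor -14; dividing through by -14 gives  (1 - x^2) y'' - 2x y' + 90 y = 0.
This matches the Legendre equation (1 - x^2) y'' - 2x y' + n(n+1) y = 0 (note the -2x y' term) with n(n+1) = 90, so n = 9; the polynomial solution is P_9(x).
With y = sum_k a_k x^k, matching x^k gives (k+2)(k+1) a_{k+2} = [k(k+1) - n(n+1)] a_k = (k - 9)(k + 10) a_k. The right side vanishes at k = 9, so the series with the parity of 9 terminates at degree 9.
Standard normalization (P_n(1) = 1): leading coefficient (2n)!/(2^n (n!)^2) = 6402373705728000/(512*131681894400) = 12155/128, so a_9 = 12155/128. Work downward with a_k = (k+1)(k+2) a_{k+2} / ((k - 9)(k + 10)):
  a_7 = (8)(9)(12155/128) / ((7 - 9)(7 + 10)) = (109395/16)/(-34) = -6435/32
  a_5 = (6)(7)(-6435/32) / ((5 - 9)(5 + 10)) = (-135135/16)/(-60) = 9009/64
  a_3 = (4)(5)(9009/64) / ((3 - 9)(3 + 10)) = (45045/16)/(-78) = -1155/32
  a_1 = (2)(3)(-1155/32) / ((1 - 9)(1 + 10)) = (-3465/16)/(-88) = 315/128
Hence P_9(x) = 12155 x^9/128 - 6435 x^7/32 + 9009 x^5/64 - 1155 x^3/32 + 315 x/128.

P_9(x); series = 12155 x^9/128 - 6435 x^7/32 + 9009 x^5/64 - 1155 x^3/32 + 315 x/128


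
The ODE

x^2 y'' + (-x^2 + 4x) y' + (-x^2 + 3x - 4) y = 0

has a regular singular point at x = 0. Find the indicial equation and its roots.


Divide by x^2 to reach normal form y'' + P_1(x) y' + P_2(x) y = 0 with P_1(x) = -1 + 4/x and P_2(x) = -1 + 3/x - 4/x^2.
x = 0 is a singular point because the y'-coefficient -1 + 4/x has a pole at x = 0 and the y-coefficient -1 + 3/x - 4/x^2 has a pole at x = 0.
It is a regular singular point because x P_1(x) = p(x) = 4 - x and x^2 P_2(x) = q(x) = -x^2 + 3x - 4 are polynomials, hence analytic at x = 0.
p(0) = 4,  q(0) = -4.
Indicial equation: r(r-1) + p(0) r + q(0) = 0, i.e. r^2 + (p(0) - 1) r + q(0) = 0, i.e. r^2 + 3 r - 4 = 0.
Discriminant: (3)^2 - 4(-4) = 25, so r = (-3 ± 5)/2.
Solving: r_1 = 1, r_2 = -4.

indicial: r^2 + 3 r - 4 = 0; roots r_1 = 1, r_2 = -4


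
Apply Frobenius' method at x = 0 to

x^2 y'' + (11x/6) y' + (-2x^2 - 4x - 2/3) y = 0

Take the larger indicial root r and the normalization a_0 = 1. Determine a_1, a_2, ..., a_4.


Write in Frobenius form y'' + (p(x)/x) y' + (q(x)/x^2) y = 0:
  p(x) = 11/6,  q(x) = -2x^2 - 4x - 2/3.
Indicial equation: r(r-1) + (11/6) r + (-2/3) = 0 -> roots r_1 = 1/2, r_2 = -4/3.
Take r = r_1 = 1/2. Let y(x) = x^r sum_{n>=0} a_n x^n with a_0 = 1.
Substitute y = x^r sum a_n x^n and match x^{r+n}. The recurrence is
  D(n) a_n - 4 a_{n-1} - 2 a_{n-2} = 0,  where D(n) = (r+n)(r+n-1) + (11/6)(r+n) + (-2/3).
  a_n = [4 a_{n-1} + 2 a_{n-2}] / D(n).
Since the indicial polynomial factors as (r - r_1)(r - r_2), D(n) = (r_1 + n - r_1)(r_1 + n - r_2) = n(n + 11/6).
Evaluating step by step (a_0 = 1):
  n = 1: D(1) = 1(1 + 11/6) = 17/6; numerator = 4(1) = 4; a_1 = (4)/(17/6) = 24/17
  n = 2: D(2) = 2(2 + 11/6) = 23/3; numerator = 4(24/17) + 2(1) = 130/17; a_2 = (130/17)/(23/3) = 390/391
  n = 3: D(3) = 3(3 + 11/6) = 29/2; numerator = 4(390/391) + 2(24/17) = 2664/391; a_3 = (2664/391)/(29/2) = 5328/11339
  n = 4: D(4) = 4(4 + 11/6) = 70/3; numerator = 4(5328/11339) + 2(390/391) = 43932/11339; a_4 = (43932/11339)/(70/3) = 9414/56695

r = 1/2; a_0 = 1; a_1 = 24/17; a_2 = 390/391; a_3 = 5328/11339; a_4 = 9414/56695


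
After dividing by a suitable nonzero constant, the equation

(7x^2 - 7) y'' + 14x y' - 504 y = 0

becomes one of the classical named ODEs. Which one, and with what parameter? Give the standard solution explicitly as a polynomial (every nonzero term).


All three coefficients share the factor -7; dividing through by -7 gives  (1 - x^2) y'' - 2x y' + 72 y = 0.
This matches the Legendre equation (1 - x^2) y'' - 2x y' + n(n+1) y = 0 (note the -2x y' term) with n(n+1) = 72, so n = 8; the polynomial solution is P_8(x).
With y = sum_k a_k x^k, matching x^k gives (k+2)(k+1) a_{k+2} = [k(k+1) - n(n+1)] a_k = (k - 8)(k + 9) a_k. The right side vanishes at k = 8, so the series with the parity of 8 terminates at degree 8.
Standard normalization (P_n(1) = 1): leading coefficient (2n)!/(2^n (n!)^2) = 20922789888000/(256*1625702400) = 6435/128, so a_8 = 6435/128. Work downward with a_k = (k+1)(k+2) a_{k+2} / ((k - 8)(k + 9)):
  a_6 = (7)(8)(6435/128) / ((6 - 8)(6 + 9)) = (45045/16)/(-30) = -3003/32
  a_4 = (5)(6)(-3003/32) / ((4 - 8)(4 + 9)) = (-45045/16)/(-52) = 3465/64
  a_2 = (3)(4)(3465/64) / ((2 - 8)(2 + 9)) = (10395/16)/(-66) = -315/32
  a_0 = (1)(2)(-315/32) / ((0 - 8)(0 + 9)) = (-315/16)/(-72) = 35/128
Hence P_8(x) = 6435 x^8/128 - 3003 x^6/32 + 3465 x^4/64 - 315 x^2/32 + 35/128.

P_8(x); series = 6435 x^8/128 - 3003 x^6/32 + 3465 x^4/64 - 315 x^2/32 + 35/128


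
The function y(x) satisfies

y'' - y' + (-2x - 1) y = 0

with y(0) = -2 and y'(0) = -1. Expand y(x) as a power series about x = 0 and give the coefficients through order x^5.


Ansatz: y(x) = sum_{n>=0} a_n x^n, so y'(x) = sum_{n>=1} n a_n x^(n-1) and y''(x) = sum_{n>=2} n(n-1) a_n x^(n-2).
Substitute into P(x) y'' + Q(x) y' + R(x) y = 0 with P(x) = 1, Q(x) = -1, R(x) = -2x - 1, and match powers of x.
Initial conditions: a_0 = -2, a_1 = -1.
Setting the coefficient of each power of x to zero and solving order by order (substituting the coefficients already found):
  x^0: 2 a_2 - a_1 - a_0 = 0  ->  2 a_2 = a_1 + a_0 = -3  ->  a_2 = -3/2
  x^1: 6 a_3 - 2 a_2 - a_1 - 2 a_0 = 0  ->  6 a_3 = 2 a_2 + a_1 + 2 a_0 = -8  ->  a_3 = -4/3
  x^2: 12 a_4 - 3 a_3 - a_2 - 2 a_1 = 0  ->  12 a_4 = 3 a_3 + a_2 + 2 a_1 = -15/2  ->  a_4 = -5/8
  x^3: 20 a_5 - 4 a_4 - a_3 - 2 a_2 = 0  ->  20 a_5 = 4 a_4 + a_3 + 2 a_2 = -41/6  ->  a_5 = -41/120
Truncated series: y(x) = -2 - x - (3/2) x^2 - (4/3) x^3 - (5/8) x^4 - (41/120) x^5 + O(x^6).

a_0 = -2; a_1 = -1; a_2 = -3/2; a_3 = -4/3; a_4 = -5/8; a_5 = -41/120


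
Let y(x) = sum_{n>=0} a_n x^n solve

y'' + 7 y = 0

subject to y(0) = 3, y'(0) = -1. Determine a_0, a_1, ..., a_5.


Ansatz: y(x) = sum_{n>=0} a_n x^n, so y'(x) = sum_{n>=1} n a_n x^(n-1) and y''(x) = sum_{n>=2} n(n-1) a_n x^(n-2).
Substitute into P(x) y'' + Q(x) y' + R(x) y = 0 with P(x) = 1, Q(x) = 0, R(x) = 7, and match powers of x.
Initial conditions: a_0 = 3, a_1 = -1.
Setting the coefficient of each power of x to zero and solving order by order (substituting the coefficients already found):
  x^0: 2 a_2 + 7 a_0 = 0  ->  2 a_2 = -7 a_0 = -21  ->  a_2 = -21/2
  x^1: 6 a_3 + 7 a_1 = 0  ->  6 a_3 = -7 a_1 = 7  ->  a_3 = 7/6
  x^2: 12 a_4 + 7 a_2 = 0  ->  12 a_4 = -7 a_2 = 147/2  ->  a_4 = 49/8
  x^3: 20 a_5 + 7 a_3 = 0  ->  20 a_5 = -7 a_3 = -49/6  ->  a_5 = -49/120
Truncated series: y(x) = 3 - x - (21/2) x^2 + (7/6) x^3 + (49/8) x^4 - (49/120) x^5 + O(x^6).

a_0 = 3; a_1 = -1; a_2 = -21/2; a_3 = 7/6; a_4 = 49/8; a_5 = -49/120


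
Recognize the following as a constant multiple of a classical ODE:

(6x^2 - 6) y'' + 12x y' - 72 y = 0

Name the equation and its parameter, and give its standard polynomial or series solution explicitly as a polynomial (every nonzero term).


All three coefficients share the factor -6; dividing through by -6 gives  (1 - x^2) y'' - 2x y' + 12 y = 0.
This matches the Legendre equation (1 - x^2) y'' - 2x y' + n(n+1) y = 0 (note the -2x y' term) with n(n+1) = 12, so n = 3; the polynomial solution is P_3(x).
With y = sum_k a_k x^k, matching x^k gives (k+2)(k+1) a_{k+2} = [k(k+1) - n(n+1)] a_k = (k - 3)(k + 4) a_k. The right side vanishes at k = 3, so the series with the parity of 3 terminates at degree 3.
Standard normalization (P_n(1) = 1): leading coefficient (2n)!/(2^n (n!)^2) = 720/(8*36) = 5/2, so a_3 = 5/2. Work downward with a_k = (k+1)(k+2) a_{k+2} / ((k - 3)(k + 4)):
  a_1 = (2)(3)(5/2) / ((1 - 3)(1 + 4)) = 15/(-10) = -3/2
Hence P_3(x) = 5 x^3/2 - 3 x/2.

P_3(x); series = 5 x^3/2 - 3 x/2


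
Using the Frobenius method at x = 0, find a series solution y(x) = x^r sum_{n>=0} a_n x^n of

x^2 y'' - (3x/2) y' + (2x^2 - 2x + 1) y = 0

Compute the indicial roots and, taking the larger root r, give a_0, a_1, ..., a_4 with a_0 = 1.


Write in Frobenius form y'' + (p(x)/x) y' + (q(x)/x^2) y = 0:
  p(x) = -3/2,  q(x) = 2x^2 - 2x + 1.
Indicial equation: r(r-1) + (-3/2) r + (1) = 0 -> roots r_1 = 2, r_2 = 1/2.
Take r = r_1 = 2. Let y(x) = x^r sum_{n>=0} a_n x^n with a_0 = 1.
Substitute y = x^r sum a_n x^n and match x^{r+n}. The recurrence is
  D(n) a_n - 2 a_{n-1} + 2 a_{n-2} = 0,  where D(n) = (r+n)(r+n-1) + (-3/2)(r+n) + (1).
  a_n = [2 a_{n-1} - 2 a_{n-2}] / D(n).
Since the indicial polynomial factors as (r - r_1)(r - r_2), D(n) = (r_1 + n - r_1)(r_1 + n - r_2) = n(n + 3/2).
Evaluating step by step (a_0 = 1):
  n = 1: D(1) = 1(1 + 3/2) = 5/2; numerator = 2(1) = 2; a_1 = (2)/(5/2) = 4/5
  n = 2: D(2) = 2(2 + 3/2) = 7; numerator = 2(4/5) - 2(1) = -2/5; a_2 = (-2/5)/(7) = -2/35
  n = 3: D(3) = 3(3 + 3/2) = 27/2; numerator = 2(-2/35) - 2(4/5) = -12/7; a_3 = (-12/7)/(27/2) = -8/63
  n = 4: D(4) = 4(4 + 3/2) = 22; numerator = 2(-8/63) - 2(-2/35) = -44/315; a_4 = (-44/315)/(22) = -2/315

r = 2; a_0 = 1; a_1 = 4/5; a_2 = -2/35; a_3 = -8/63; a_4 = -2/315


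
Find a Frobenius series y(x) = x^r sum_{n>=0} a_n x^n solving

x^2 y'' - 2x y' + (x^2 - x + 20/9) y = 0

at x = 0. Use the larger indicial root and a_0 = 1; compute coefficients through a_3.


Write in Frobenius form y'' + (p(x)/x) y' + (q(x)/x^2) y = 0:
  p(x) = -2,  q(x) = x^2 - x + 20/9.
Indicial equation: r(r-1) + (-2) r + (20/9) = 0 -> roots r_1 = 5/3, r_2 = 4/3.
Take r = r_1 = 5/3. Let y(x) = x^r sum_{n>=0} a_n x^n with a_0 = 1.
Substitute y = x^r sum a_n x^n and match x^{r+n}. The recurrence is
  D(n) a_n - 1 a_{n-1} + 1 a_{n-2} = 0,  where D(n) = (r+n)(r+n-1) + (-2)(r+n) + (20/9).
  a_n = [1 a_{n-1} - 1 a_{n-2}] / D(n).
Since the indicial polynomial factors as (r - r_1)(r - r_2), D(n) = (r_1 + n - r_1)(r_1 + n - r_2) = n(n + 1/3).
Evaluating step by step (a_0 = 1):
  n = 1: D(1) = 1(1 + 1/3) = 4/3; numerator = 1(1) = 1; a_1 = (1)/(4/3) = 3/4
  n = 2: D(2) = 2(2 + 1/3) = 14/3; numerator = 1(3/4) - 1(1) = -1/4; a_2 = (-1/4)/(14/3) = -3/56
  n = 3: D(3) = 3(3 + 1/3) = 10; numerator = 1(-3/56) - 1(3/4) = -45/56; a_3 = (-45/56)/(10) = -9/112

r = 5/3; a_0 = 1; a_1 = 3/4; a_2 = -3/56; a_3 = -9/112


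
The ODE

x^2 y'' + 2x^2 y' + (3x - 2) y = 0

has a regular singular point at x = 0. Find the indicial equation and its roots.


Divide by x^2 to reach normal form y'' + P_1(x) y' + P_2(x) y = 0 with P_1(x) = 2 and P_2(x) = 3/x - 2/x^2.
x = 0 is a singular point because the y-coefficient 3/x - 2/x^2 has a pole at x = 0.
It is a regular singular point because x P_1(x) = p(x) = 2x and x^2 P_2(x) = q(x) = 3x - 2 are polynomials, hence analytic at x = 0.
p(0) = 0,  q(0) = -2.
Indicial equation: r(r-1) + p(0) r + q(0) = 0, i.e. r^2 + (p(0) - 1) r + q(0) = 0, i.e. r^2 - 1 r - 2 = 0.
Discriminant: (-1)^2 - 4(-2) = 9, so r = (1 ± 3)/2.
Solving: r_1 = 2, r_2 = -1.

indicial: r^2 - 1 r - 2 = 0; roots r_1 = 2, r_2 = -1


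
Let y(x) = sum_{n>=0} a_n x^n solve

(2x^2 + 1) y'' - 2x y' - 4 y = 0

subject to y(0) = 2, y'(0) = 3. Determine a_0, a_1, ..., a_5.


Ansatz: y(x) = sum_{n>=0} a_n x^n, so y'(x) = sum_{n>=1} n a_n x^(n-1) and y''(x) = sum_{n>=2} n(n-1) a_n x^(n-2).
Substitute into P(x) y'' + Q(x) y' + R(x) y = 0 with P(x) = 2x^2 + 1, Q(x) = -2x, R(x) = -4, and match powers of x.
Initial conditions: a_0 = 2, a_1 = 3.
Setting the coefficient of each power of x to zero and solving order by order (substituting the coefficients already found):
  x^0: 2 a_2 - 4 a_0 = 0  ->  2 a_2 = 4 a_0 = 8  ->  a_2 = 4
  x^1: 6 a_3 - 6 a_1 = 0  ->  6 a_3 = 6 a_1 = 18  ->  a_3 = 3
  x^2: 12 a_4 - 4 a_2 = 0  ->  12 a_4 = 4 a_2 = 16  ->  a_4 = 4/3
  x^3: 20 a_5 + 2 a_3 = 0  ->  20 a_5 = -2 a_3 = -6  ->  a_5 = -3/10
Truncated series: y(x) = 2 + 3 x + 4 x^2 + 3 x^3 + (4/3) x^4 - (3/10) x^5 + O(x^6).

a_0 = 2; a_1 = 3; a_2 = 4; a_3 = 3; a_4 = 4/3; a_5 = -3/10


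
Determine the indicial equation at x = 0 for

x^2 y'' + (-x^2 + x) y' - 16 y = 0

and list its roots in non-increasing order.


Divide by x^2 to reach normal form y'' + P_1(x) y' + P_2(x) y = 0 with P_1(x) = -1 + 1/x and P_2(x) = -16/x^2.
x = 0 is a singular point because the y'-coefficient -1 + 1/x has a pole at x = 0 and the y-coefficient -16/x^2 has a pole at x = 0.
It is a regular singular point because x P_1(x) = p(x) = 1 - x and x^2 P_2(x) = q(x) = -16 are polynomials, hence analytic at x = 0.
p(0) = 1,  q(0) = -16.
Indicial equation: r(r-1) + p(0) r + q(0) = 0, i.e. r^2 + (p(0) - 1) r + q(0) = 0, i.e. r^2 - 16 = 0.
Discriminant: (0)^2 - 4(-16) = 64, so r = (0 ± 8)/2.
Solving: r_1 = 4, r_2 = -4.

indicial: r^2 - 16 = 0; roots r_1 = 4, r_2 = -4


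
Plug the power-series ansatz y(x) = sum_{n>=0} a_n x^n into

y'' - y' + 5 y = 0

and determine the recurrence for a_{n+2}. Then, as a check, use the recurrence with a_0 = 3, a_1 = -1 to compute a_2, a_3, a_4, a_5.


Substitute y = sum_n a_n x^n.
y''(x) has coefficient (n+2)(n+1) a_{n+2} at x^n;
-y'(x) has coefficient -(n+1) a_{n+1} at x^n;
5 y(x) has coefficient 5 a_n at x^n.
Matching x^n: (n+2)(n+1) a_{n+2} - (n+1) a_{n+1} + 5 a_n = 0.
Thus a_{n+2} = [(n+1) a_{n+1} - 5 a_n] / ((n+1)(n+2)).

Check with a_0 = 3, a_1 = -1 (apply the recurrence for n = 0, 1, 2, 3): a_0 = 3, a_1 = -1, a_2 = -8, a_3 = -11/6, a_4 = 23/8, a_5 = 31/30.

a_(n+2) = [(n+1) a_(n+1) - 5 a_n] / ((n+1)(n+2)); check: a_0 = 3, a_1 = -1, a_2 = -8, a_3 = -11/6, a_4 = 23/8, a_5 = 31/30


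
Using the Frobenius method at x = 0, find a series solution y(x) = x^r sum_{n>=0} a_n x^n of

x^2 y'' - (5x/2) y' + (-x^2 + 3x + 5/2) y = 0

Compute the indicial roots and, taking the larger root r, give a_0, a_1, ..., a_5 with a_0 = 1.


Write in Frobenius form y'' + (p(x)/x) y' + (q(x)/x^2) y = 0:
  p(x) = -5/2,  q(x) = -x^2 + 3x + 5/2.
Indicial equation: r(r-1) + (-5/2) r + (5/2) = 0 -> roots r_1 = 5/2, r_2 = 1.
Take r = r_1 = 5/2. Let y(x) = x^r sum_{n>=0} a_n x^n with a_0 = 1.
Substitute y = x^r sum a_n x^n and match x^{r+n}. The recurrence is
  D(n) a_n + 3 a_{n-1} - 1 a_{n-2} = 0,  where D(n) = (r+n)(r+n-1) + (-5/2)(r+n) + (5/2).
  a_n = [-3 a_{n-1} + 1 a_{n-2}] / D(n).
Since the indicial polynomial factors as (r - r_1)(r - r_2), D(n) = (r_1 + n - r_1)(r_1 + n - r_2) = n(n + 3/2).
Evaluating step by step (a_0 = 1):
  n = 1: D(1) = 1(1 + 3/2) = 5/2; numerator = -3(1) = -3; a_1 = (-3)/(5/2) = -6/5
  n = 2: D(2) = 2(2 + 3/2) = 7; numerator = -3(-6/5) + 1(1) = 23/5; a_2 = (23/5)/(7) = 23/35
  n = 3: D(3) = 3(3 + 3/2) = 27/2; numerator = -3(23/35) + 1(-6/5) = -111/35; a_3 = (-111/35)/(27/2) = -74/315
  n = 4: D(4) = 4(4 + 3/2) = 22; numerator = -3(-74/315) + 1(23/35) = 143/105; a_4 = (143/105)/(22) = 13/210
  n = 5: D(5) = 5(5 + 3/2) = 65/2; numerator = -3(13/210) + 1(-74/315) = -53/126; a_5 = (-53/126)/(65/2) = -53/4095

r = 5/2; a_0 = 1; a_1 = -6/5; a_2 = 23/35; a_3 = -74/315; a_4 = 13/210; a_5 = -53/4095


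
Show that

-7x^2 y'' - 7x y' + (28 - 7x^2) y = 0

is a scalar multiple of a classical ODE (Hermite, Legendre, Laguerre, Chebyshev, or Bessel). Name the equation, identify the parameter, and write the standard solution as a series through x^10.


All three coefficients share the factor -7; dividing through by -7 gives  x^2 y'' + x y' + (x^2 - 4) y = 0.
This matches the Bessel equation x^2 y'' + x y' + (x^2 - nu^2) y = 0 with nu^2 = 4, so nu = 2; the solution bounded at x = 0 is J_2(x).
Frobenius at x = 0: indicial roots ±nu; for r = nu the recurrence k(k + 2nu) c_k = -c_{k-2} gives the standard series J_nu(x) = sum_{k>=0} (-1)^k / (k! (k+nu)!) (x/2)^(2k+nu). Evaluate the first 5 terms:
  k = 0: (-1)^0 / (0! * 2! * 2^2) x^2 = 1/(1*2*4) x^2 = (1/8) x^2
  k = 1: (-1)^1 / (1! * 3! * 2^4) x^4 = -1/(1*6*16) x^4 = (-1/96) x^4
  k = 2: (-1)^2 / (2! * 4! * 2^6) x^6 = 1/(2*24*64) x^6 = (1/3072) x^6
  k = 3: (-1)^3 / (3! * 5! * 2^8) x^8 = -1/(6*120*256) x^8 = (-1/184320) x^8
  k = 4: (-1)^4 / (4! * 6! * 2^10) x^10 = 1/(24*720*1024) x^10 = (1/17694720) x^10
Hence J_2(x) = x^10/17694720 - x^8/184320 + x^6/3072 - x^4/96 + x^2/8 + ....

J_2(x); series = x^10/17694720 - x^8/184320 + x^6/3072 - x^4/96 + x^2/8


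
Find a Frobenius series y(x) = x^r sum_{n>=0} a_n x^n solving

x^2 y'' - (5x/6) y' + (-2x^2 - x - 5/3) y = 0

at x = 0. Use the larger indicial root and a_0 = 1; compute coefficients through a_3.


Write in Frobenius form y'' + (p(x)/x) y' + (q(x)/x^2) y = 0:
  p(x) = -5/6,  q(x) = -2x^2 - x - 5/3.
Indicial equation: r(r-1) + (-5/6) r + (-5/3) = 0 -> roots r_1 = 5/2, r_2 = -2/3.
Take r = r_1 = 5/2. Let y(x) = x^r sum_{n>=0} a_n x^n with a_0 = 1.
Substitute y = x^r sum a_n x^n and match x^{r+n}. The recurrence is
  D(n) a_n - 1 a_{n-1} - 2 a_{n-2} = 0,  where D(n) = (r+n)(r+n-1) + (-5/6)(r+n) + (-5/3).
  a_n = [1 a_{n-1} + 2 a_{n-2}] / D(n).
Since the indicial polynomial factors as (r - r_1)(r - r_2), D(n) = (r_1 + n - r_1)(r_1 + n - r_2) = n(n + 19/6).
Evaluating step by step (a_0 = 1):
  n = 1: D(1) = 1(1 + 19/6) = 25/6; numerator = 1(1) = 1; a_1 = (1)/(25/6) = 6/25
  n = 2: D(2) = 2(2 + 19/6) = 31/3; numerator = 1(6/25) + 2(1) = 56/25; a_2 = (56/25)/(31/3) = 168/775
  n = 3: D(3) = 3(3 + 19/6) = 37/2; numerator = 1(168/775) + 2(6/25) = 108/155; a_3 = (108/155)/(37/2) = 216/5735

r = 5/2; a_0 = 1; a_1 = 6/25; a_2 = 168/775; a_3 = 216/5735


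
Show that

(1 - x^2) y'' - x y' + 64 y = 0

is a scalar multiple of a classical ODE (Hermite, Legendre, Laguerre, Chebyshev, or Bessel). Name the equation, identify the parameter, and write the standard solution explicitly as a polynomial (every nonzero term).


The equation is already in a standard form:  (1 - x^2) y'' - x y' + 64 y = 0.
This matches the Chebyshev equation (1 - x^2) y'' - x y' + n^2 y = 0 (note the -x y' term, not -2x y') with n^2 = 64, so n = 8; the polynomial solution is T_8(x).
With y = sum_k a_k x^k, matching x^k gives (k+2)(k+1) a_{k+2} = (k^2 - n^2) a_k = (k - 8)(k + 8) a_k. The right side vanishes at k = 8, so the series with the parity of 8 terminates at degree 8.
Standard normalization: leading coefficient of T_n is 2^(n-1), so a_8 = 2^7 = 128. Work downward with a_k = (k+1)(k+2) a_{k+2} / ((k - 8)(k + 8)):
  a_6 = (7)(8)(128) / ((6 - 8)(6 + 8)) = 7168/(-28) = -256
  a_4 = (5)(6)(-256) / ((4 - 8)(4 + 8)) = -7680/(-48) = 160
  a_2 = (3)(4)(160) / ((2 - 8)(2 + 8)) = 1920/(-60) = -32
  a_0 = (1)(2)(-32) / ((0 - 8)(0 + 8)) = -64/(-64) = 1
Hence T_8(x) = 128 x^8 - 256 x^6 + 160 x^4 - 32 x^2 + 1.

T_8(x); series = 128 x^8 - 256 x^6 + 160 x^4 - 32 x^2 + 1


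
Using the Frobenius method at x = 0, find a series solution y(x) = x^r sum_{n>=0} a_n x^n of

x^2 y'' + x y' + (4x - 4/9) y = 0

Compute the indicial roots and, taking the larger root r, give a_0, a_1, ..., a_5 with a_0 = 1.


Write in Frobenius form y'' + (p(x)/x) y' + (q(x)/x^2) y = 0:
  p(x) = 1,  q(x) = 4x - 4/9.
Indicial equation: r(r-1) + (1) r + (-4/9) = 0 -> roots r_1 = 2/3, r_2 = -2/3.
Take r = r_1 = 2/3. Let y(x) = x^r sum_{n>=0} a_n x^n with a_0 = 1.
Substitute y = x^r sum a_n x^n and match x^{r+n}. The recurrence is
  D(n) a_n + 4 a_{n-1} = 0,  where D(n) = (r+n)(r+n-1) + (1)(r+n) + (-4/9).
  a_n = -4 / D(n) * a_{n-1}.
Since the indicial polynomial factors as (r - r_1)(r - r_2), D(n) = (r_1 + n - r_1)(r_1 + n - r_2) = n(n + 4/3).
Evaluating step by step (a_0 = 1):
  n = 1: D(1) = 1(1 + 4/3) = 7/3; numerator = -4(1) = -4; a_1 = (-4)/(7/3) = -12/7
  n = 2: D(2) = 2(2 + 4/3) = 20/3; numerator = -4(-12/7) = 48/7; a_2 = (48/7)/(20/3) = 36/35
  n = 3: D(3) = 3(3 + 4/3) = 13; numerator = -4(36/35) = -144/35; a_3 = (-144/35)/(13) = -144/455
  n = 4: D(4) = 4(4 + 4/3) = 64/3; numerator = -4(-144/455) = 576/455; a_4 = (576/455)/(64/3) = 27/455
  n = 5: D(5) = 5(5 + 4/3) = 95/3; numerator = -4(27/455) = -108/455; a_5 = (-108/455)/(95/3) = -324/43225

r = 2/3; a_0 = 1; a_1 = -12/7; a_2 = 36/35; a_3 = -144/455; a_4 = 27/455; a_5 = -324/43225


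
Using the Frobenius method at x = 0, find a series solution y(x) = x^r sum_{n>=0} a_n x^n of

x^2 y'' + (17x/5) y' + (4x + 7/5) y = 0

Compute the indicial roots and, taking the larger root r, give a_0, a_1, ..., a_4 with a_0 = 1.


Write in Frobenius form y'' + (p(x)/x) y' + (q(x)/x^2) y = 0:
  p(x) = 17/5,  q(x) = 4x + 7/5.
Indicial equation: r(r-1) + (17/5) r + (7/5) = 0 -> roots r_1 = -1, r_2 = -7/5.
Take r = r_1 = -1. Let y(x) = x^r sum_{n>=0} a_n x^n with a_0 = 1.
Substitute y = x^r sum a_n x^n and match x^{r+n}. The recurrence is
  D(n) a_n + 4 a_{n-1} = 0,  where D(n) = (r+n)(r+n-1) + (17/5)(r+n) + (7/5).
  a_n = -4 / D(n) * a_{n-1}.
Since the indicial polynomial factors as (r - r_1)(r - r_2), D(n) = (r_1 + n - r_1)(r_1 + n - r_2) = n(n + 2/5).
Evaluating step by step (a_0 = 1):
  n = 1: D(1) = 1(1 + 2/5) = 7/5; numerator = -4(1) = -4; a_1 = (-4)/(7/5) = -20/7
  n = 2: D(2) = 2(2 + 2/5) = 24/5; numerator = -4(-20/7) = 80/7; a_2 = (80/7)/(24/5) = 50/21
  n = 3: D(3) = 3(3 + 2/5) = 51/5; numerator = -4(50/21) = -200/21; a_3 = (-200/21)/(51/5) = -1000/1071
  n = 4: D(4) = 4(4 + 2/5) = 88/5; numerator = -4(-1000/1071) = 4000/1071; a_4 = (4000/1071)/(88/5) = 2500/11781

r = -1; a_0 = 1; a_1 = -20/7; a_2 = 50/21; a_3 = -1000/1071; a_4 = 2500/11781


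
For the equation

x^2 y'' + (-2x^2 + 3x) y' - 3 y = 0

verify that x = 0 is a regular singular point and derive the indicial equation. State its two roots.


Divide by x^2 to reach normal form y'' + P_1(x) y' + P_2(x) y = 0 with P_1(x) = -2 + 3/x and P_2(x) = -3/x^2.
x = 0 is a singular point because the y'-coefficient -2 + 3/x has a pole at x = 0 and the y-coefficient -3/x^2 has a pole at x = 0.
It is a regular singular point because x P_1(x) = p(x) = 3 - 2x and x^2 P_2(x) = q(x) = -3 are polynomials, hence analytic at x = 0.
p(0) = 3,  q(0) = -3.
Indicial equation: r(r-1) + p(0) r + q(0) = 0, i.e. r^2 + (p(0) - 1) r + q(0) = 0, i.e. r^2 + 2 r - 3 = 0.
Discriminant: (2)^2 - 4(-3) = 16, so r = (-2 ± 4)/2.
Solving: r_1 = 1, r_2 = -3.

indicial: r^2 + 2 r - 3 = 0; roots r_1 = 1, r_2 = -3


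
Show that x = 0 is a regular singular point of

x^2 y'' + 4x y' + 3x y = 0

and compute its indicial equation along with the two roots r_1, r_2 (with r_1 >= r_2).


Divide by x^2 to reach normal form y'' + P_1(x) y' + P_2(x) y = 0 with P_1(x) = 4/x and P_2(x) = 3/x.
x = 0 is a singular point because the y'-coefficient 4/x has a pole at x = 0 and the y-coefficient 3/x has a pole at x = 0.
It is a regular singular point because x P_1(x) = p(x) = 4 and x^2 P_2(x) = q(x) = 3x are polynomials, hence analytic at x = 0.
p(0) = 4,  q(0) = 0.
Indicial equation: r(r-1) + p(0) r + q(0) = 0, i.e. r^2 + (p(0) - 1) r + q(0) = 0, i.e. r^2 + 3 r = 0.
Discriminant: (3)^2 - 4(0) = 9, so r = (-3 ± 3)/2.
Solving: r_1 = 0, r_2 = -3.

indicial: r^2 + 3 r = 0; roots r_1 = 0, r_2 = -3


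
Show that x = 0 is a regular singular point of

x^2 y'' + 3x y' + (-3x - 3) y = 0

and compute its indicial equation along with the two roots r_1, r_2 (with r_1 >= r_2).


Divide by x^2 to reach normal form y'' + P_1(x) y' + P_2(x) y = 0 with P_1(x) = 3/x and P_2(x) = -3/x - 3/x^2.
x = 0 is a singular point because the y'-coefficient 3/x has a pole at x = 0 and the y-coefficient -3/x - 3/x^2 has a pole at x = 0.
It is a regular singular point because x P_1(x) = p(x) = 3 and x^2 P_2(x) = q(x) = -3x - 3 are polynomials, hence analytic at x = 0.
p(0) = 3,  q(0) = -3.
Indicial equation: r(r-1) + p(0) r + q(0) = 0, i.e. r^2 + (p(0) - 1) r + q(0) = 0, i.e. r^2 + 2 r - 3 = 0.
Discriminant: (2)^2 - 4(-3) = 16, so r = (-2 ± 4)/2.
Solving: r_1 = 1, r_2 = -3.

indicial: r^2 + 2 r - 3 = 0; roots r_1 = 1, r_2 = -3


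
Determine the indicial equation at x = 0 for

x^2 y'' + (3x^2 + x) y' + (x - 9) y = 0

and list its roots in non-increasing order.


Divide by x^2 to reach normal form y'' + P_1(x) y' + P_2(x) y = 0 with P_1(x) = 3 + 1/x and P_2(x) = 1/x - 9/x^2.
x = 0 is a singular point because the y'-coefficient 3 + 1/x has a pole at x = 0 and the y-coefficient 1/x - 9/x^2 has a pole at x = 0.
It is a regular singular point because x P_1(x) = p(x) = 3x + 1 and x^2 P_2(x) = q(x) = x - 9 are polynomials, hence analytic at x = 0.
p(0) = 1,  q(0) = -9.
Indicial equation: r(r-1) + p(0) r + q(0) = 0, i.e. r^2 + (p(0) - 1) r + q(0) = 0, i.e. r^2 - 9 = 0.
Discriminant: (0)^2 - 4(-9) = 36, so r = (0 ± 6)/2.
Solving: r_1 = 3, r_2 = -3.

indicial: r^2 - 9 = 0; roots r_1 = 3, r_2 = -3


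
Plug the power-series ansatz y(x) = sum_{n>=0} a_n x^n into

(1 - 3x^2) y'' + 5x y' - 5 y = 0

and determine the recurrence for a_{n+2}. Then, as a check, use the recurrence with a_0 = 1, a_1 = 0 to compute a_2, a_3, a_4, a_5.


Substitute y = sum_n a_n x^n.
(1 - 3 x^2) y'' contributes (n+2)(n+1) a_{n+2} - 3 n(n-1) a_n at x^n.
5 x y'(x) contributes 5 n a_n at x^n.
-5 y(x) contributes -5 a_n at x^n.
Matching x^n: (n+2)(n+1) a_{n+2} + (-3 n(n-1) + 5 n - 5) a_n = 0.
Thus a_{n+2} = (3 n(n-1) - 5 n + 5) / ((n+1)(n+2)) * a_n.

Check with a_0 = 1, a_1 = 0 (apply the recurrence for n = 0, 1, 2, 3): a_0 = 1, a_1 = 0, a_2 = 5/2, a_3 = 0, a_4 = 5/24, a_5 = 0.

a_(n+2) = (3 n(n-1) - 5 n + 5) / ((n+1)(n+2)) * a_n; check: a_0 = 1, a_1 = 0, a_2 = 5/2, a_3 = 0, a_4 = 5/24, a_5 = 0


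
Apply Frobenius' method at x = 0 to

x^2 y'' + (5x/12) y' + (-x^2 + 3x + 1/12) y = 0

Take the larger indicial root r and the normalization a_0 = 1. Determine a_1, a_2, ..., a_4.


Write in Frobenius form y'' + (p(x)/x) y' + (q(x)/x^2) y = 0:
  p(x) = 5/12,  q(x) = -x^2 + 3x + 1/12.
Indicial equation: r(r-1) + (5/12) r + (1/12) = 0 -> roots r_1 = 1/3, r_2 = 1/4.
Take r = r_1 = 1/3. Let y(x) = x^r sum_{n>=0} a_n x^n with a_0 = 1.
Substitute y = x^r sum a_n x^n and match x^{r+n}. The recurrence is
  D(n) a_n + 3 a_{n-1} - 1 a_{n-2} = 0,  where D(n) = (r+n)(r+n-1) + (5/12)(r+n) + (1/12).
  a_n = [-3 a_{n-1} + 1 a_{n-2}] / D(n).
Since the indicial polynomial factors as (r - r_1)(r - r_2), D(n) = (r_1 + n - r_1)(r_1 + n - r_2) = n(n + 1/12).
Evaluating step by step (a_0 = 1):
  n = 1: D(1) = 1(1 + 1/12) = 13/12; numerator = -3(1) = -3; a_1 = (-3)/(13/12) = -36/13
  n = 2: D(2) = 2(2 + 1/12) = 25/6; numerator = -3(-36/13) + 1(1) = 121/13; a_2 = (121/13)/(25/6) = 726/325
  n = 3: D(3) = 3(3 + 1/12) = 37/4; numerator = -3(726/325) + 1(-36/13) = -3078/325; a_3 = (-3078/325)/(37/4) = -12312/12025
  n = 4: D(4) = 4(4 + 1/12) = 49/3; numerator = -3(-12312/12025) + 1(726/325) = 63798/12025; a_4 = (63798/12025)/(49/3) = 3906/12025

r = 1/3; a_0 = 1; a_1 = -36/13; a_2 = 726/325; a_3 = -12312/12025; a_4 = 3906/12025


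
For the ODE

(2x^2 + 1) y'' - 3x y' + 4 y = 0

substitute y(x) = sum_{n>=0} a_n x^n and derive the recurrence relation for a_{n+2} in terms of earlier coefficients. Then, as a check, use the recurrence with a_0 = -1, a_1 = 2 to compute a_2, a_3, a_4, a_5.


Substitute y = sum_n a_n x^n.
(1 + 2 x^2) y'' contributes (n+2)(n+1) a_{n+2} + 2 n(n-1) a_n at x^n.
-3 x y'(x) contributes -3 n a_n at x^n.
4 y(x) contributes 4 a_n at x^n.
Matching x^n: (n+2)(n+1) a_{n+2} + (2 n(n-1) - 3 n + 4) a_n = 0.
Thus a_{n+2} = (-2 n(n-1) + 3 n - 4) / ((n+1)(n+2)) * a_n.

Check with a_0 = -1, a_1 = 2 (apply the recurrence for n = 0, 1, 2, 3): a_0 = -1, a_1 = 2, a_2 = 2, a_3 = -1/3, a_4 = -1/3, a_5 = 7/60.

a_(n+2) = (-2 n(n-1) + 3 n - 4) / ((n+1)(n+2)) * a_n; check: a_0 = -1, a_1 = 2, a_2 = 2, a_3 = -1/3, a_4 = -1/3, a_5 = 7/60


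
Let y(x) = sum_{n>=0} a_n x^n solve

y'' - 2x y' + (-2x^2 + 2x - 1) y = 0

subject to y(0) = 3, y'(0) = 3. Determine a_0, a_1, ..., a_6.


Ansatz: y(x) = sum_{n>=0} a_n x^n, so y'(x) = sum_{n>=1} n a_n x^(n-1) and y''(x) = sum_{n>=2} n(n-1) a_n x^(n-2).
Substitute into P(x) y'' + Q(x) y' + R(x) y = 0 with P(x) = 1, Q(x) = -2x, R(x) = -2x^2 + 2x - 1, and match powers of x.
Initial conditions: a_0 = 3, a_1 = 3.
Setting the coefficient of each power of x to zero and solving order by order (substituting the coefficients already found):
  x^0: 2 a_2 - a_0 = 0  ->  2 a_2 = a_0 = 3  ->  a_2 = 3/2
  x^1: 6 a_3 - 3 a_1 + 2 a_0 = 0  ->  6 a_3 = 3 a_1 - 2 a_0 = 3  ->  a_3 = 1/2
  x^2: 12 a_4 - 5 a_2 + 2 a_1 - 2 a_0 = 0  ->  12 a_4 = 5 a_2 - 2 a_1 + 2 a_0 = 15/2  ->  a_4 = 5/8
  x^3: 20 a_5 - 7 a_3 + 2 a_2 - 2 a_1 = 0  ->  20 a_5 = 7 a_3 - 2 a_2 + 2 a_1 = 13/2  ->  a_5 = 13/40
  x^4: 30 a_6 - 9 a_4 + 2 a_3 - 2 a_2 = 0  ->  30 a_6 = 9 a_4 - 2 a_3 + 2 a_2 = 61/8  ->  a_6 = 61/240
Truncated series: y(x) = 3 + 3 x + (3/2) x^2 + (1/2) x^3 + (5/8) x^4 + (13/40) x^5 + (61/240) x^6 + O(x^7).

a_0 = 3; a_1 = 3; a_2 = 3/2; a_3 = 1/2; a_4 = 5/8; a_5 = 13/40; a_6 = 61/240


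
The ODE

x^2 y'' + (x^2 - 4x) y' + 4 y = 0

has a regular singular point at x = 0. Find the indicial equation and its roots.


Divide by x^2 to reach normal form y'' + P_1(x) y' + P_2(x) y = 0 with P_1(x) = 1 - 4/x and P_2(x) = 4/x^2.
x = 0 is a singular point because the y'-coefficient 1 - 4/x has a pole at x = 0 and the y-coefficient 4/x^2 has a pole at x = 0.
It is a regular singular point because x P_1(x) = p(x) = x - 4 and x^2 P_2(x) = q(x) = 4 are polynomials, hence analytic at x = 0.
p(0) = -4,  q(0) = 4.
Indicial equation: r(r-1) + p(0) r + q(0) = 0, i.e. r^2 + (p(0) - 1) r + q(0) = 0, i.e. r^2 - 5 r + 4 = 0.
Discriminant: (-5)^2 - 4(4) = 9, so r = (5 ± 3)/2.
Solving: r_1 = 4, r_2 = 1.

indicial: r^2 - 5 r + 4 = 0; roots r_1 = 4, r_2 = 1


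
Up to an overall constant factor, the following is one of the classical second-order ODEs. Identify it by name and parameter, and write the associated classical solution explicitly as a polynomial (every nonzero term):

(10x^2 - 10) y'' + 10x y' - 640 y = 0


All three coefficients share the factor -10; dividing through by -10 gives  (1 - x^2) y'' - x y' + 64 y = 0.
This matches the Chebyshev equation (1 - x^2) y'' - x y' + n^2 y = 0 (note the -x y' term, not -2x y') with n^2 = 64, so n = 8; the polynomial solution is T_8(x).
With y = sum_k a_k x^k, matching x^k gives (k+2)(k+1) a_{k+2} = (k^2 - n^2) a_k = (k - 8)(k + 8) a_k. The right side vanishes at k = 8, so the series with the parity of 8 terminates at degree 8.
Standard normalization: leading coefficient of T_n is 2^(n-1), so a_8 = 2^7 = 128. Work downward with a_k = (k+1)(k+2) a_{k+2} / ((k - 8)(k + 8)):
  a_6 = (7)(8)(128) / ((6 - 8)(6 + 8)) = 7168/(-28) = -256
  a_4 = (5)(6)(-256) / ((4 - 8)(4 + 8)) = -7680/(-48) = 160
  a_2 = (3)(4)(160) / ((2 - 8)(2 + 8)) = 1920/(-60) = -32
  a_0 = (1)(2)(-32) / ((0 - 8)(0 + 8)) = -64/(-64) = 1
Hence T_8(x) = 128 x^8 - 256 x^6 + 160 x^4 - 32 x^2 + 1.

T_8(x); series = 128 x^8 - 256 x^6 + 160 x^4 - 32 x^2 + 1


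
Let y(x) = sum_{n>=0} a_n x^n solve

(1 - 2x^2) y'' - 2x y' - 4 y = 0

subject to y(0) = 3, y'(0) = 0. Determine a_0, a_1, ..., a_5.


Ansatz: y(x) = sum_{n>=0} a_n x^n, so y'(x) = sum_{n>=1} n a_n x^(n-1) and y''(x) = sum_{n>=2} n(n-1) a_n x^(n-2).
Substitute into P(x) y'' + Q(x) y' + R(x) y = 0 with P(x) = 1 - 2x^2, Q(x) = -2x, R(x) = -4, and match powers of x.
Initial conditions: a_0 = 3, a_1 = 0.
Setting the coefficient of each power of x to zero and solving order by order (substituting the coefficients already found):
  x^0: 2 a_2 - 4 a_0 = 0  ->  2 a_2 = 4 a_0 = 12  ->  a_2 = 6
  x^1: 6 a_3 - 6 a_1 = 0  ->  6 a_3 = 6 a_1 = 0  ->  a_3 = 0
  x^2: 12 a_4 - 12 a_2 = 0  ->  12 a_4 = 12 a_2 = 72  ->  a_4 = 6
  x^3: 20 a_5 - 22 a_3 = 0  ->  20 a_5 = 22 a_3 = 0  ->  a_5 = 0
Truncated series: y(x) = 3 + 6 x^2 + 6 x^4 + O(x^6).

a_0 = 3; a_1 = 0; a_2 = 6; a_3 = 0; a_4 = 6; a_5 = 0
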